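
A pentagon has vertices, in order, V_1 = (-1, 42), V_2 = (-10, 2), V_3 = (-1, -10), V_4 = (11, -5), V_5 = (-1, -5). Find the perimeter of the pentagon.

128

|V_1V_2| = √((-9)² + (-40)²) = √1681 = 41
|V_2V_3| = √((9)² + (-12)²) = √225 = 15
|V_3V_4| = √((12)² + (5)²) = √169 = 13
|V_4V_5| = √((-12)² + (0)²) = √144 = 12
|V_5V_1| = √((0)² + (47)²) = √2209 = 47
Perimeter = 41 + 15 + 13 + 12 + 47 = 128.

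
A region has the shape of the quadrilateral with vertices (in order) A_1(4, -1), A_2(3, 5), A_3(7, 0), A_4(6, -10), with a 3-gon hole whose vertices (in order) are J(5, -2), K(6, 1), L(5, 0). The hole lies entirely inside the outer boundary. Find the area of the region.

23

Outer boundary:
Apply Gauss's area formula: 2A = Σ (x_i·y_{i+1} − x_{i+1}·y_i), indices taken mod 4.
A_1→A_2: (4)(5) − (3)(-1) = 23
A_2→A_3: (3)(0) − (7)(5) = -35
A_3→A_4: (7)(-10) − (6)(0) = -70
A_4→A_1: (6)(-1) − (4)(-10) = 34
Σ = -48
Area = |Σ|/2 = 24.
Hole:
Apply the shoelace (surveyor's) formula: 2A = Σ (x_i·y_{i+1} − x_{i+1}·y_i), indices taken mod 3.
Σ = (17) + (-5) + (-10) = 2
Area = |Σ|/2 = 1.
Net area = 24 − 1 = 23.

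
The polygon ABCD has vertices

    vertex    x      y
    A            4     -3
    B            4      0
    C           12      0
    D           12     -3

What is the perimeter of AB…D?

22

|AB| = √((0)² + (3)²) = √9 = 3
|BC| = √((8)² + (0)²) = √64 = 8
|CD| = √((0)² + (-3)²) = √9 = 3
|DA| = √((-8)² + (0)²) = √64 = 8
Perimeter = 3 + 8 + 3 + 8 = 22.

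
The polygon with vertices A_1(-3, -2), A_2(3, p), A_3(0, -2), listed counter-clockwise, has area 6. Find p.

Write out the shoelace sum; only the two edges meeting at A_2 involve p:
2·Area = [((-3)·p − 3·(-2)) + (3·(-2) − 0·p)] + -6
       = -3·p + -6 = 12
⇒ p = -6.

-6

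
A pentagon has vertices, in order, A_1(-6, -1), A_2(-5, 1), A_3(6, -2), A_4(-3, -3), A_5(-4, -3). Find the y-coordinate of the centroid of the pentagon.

-95/72

Apply the shoelace (surveyor's) formula. First the cross-terms c_i = x_i·y_{i+1} − x_{i+1}·y_i:
  -11, 4, -24, -3, -14  ⇒  2A = -48, A = -24.
Then Σ (y_i + y_{i+1})·c_i = 190, so ȳ = 190 / (6·(-24)) = -95/72.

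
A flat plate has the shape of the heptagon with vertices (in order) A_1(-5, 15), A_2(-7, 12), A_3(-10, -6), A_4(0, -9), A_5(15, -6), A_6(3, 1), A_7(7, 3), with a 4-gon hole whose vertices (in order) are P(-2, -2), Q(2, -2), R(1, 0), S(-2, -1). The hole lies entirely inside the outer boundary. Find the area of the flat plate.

288

Outer boundary:
Apply the shoelace (surveyor's) formula: 2A = Σ (x_i·y_{i+1} − x_{i+1}·y_i), indices taken mod 7.
Σ = (45) + (162) + (90) + (135) + (33) + (2) + (120) = 587
Area = |Σ|/2 = 293.5.
Hole:
Apply the surveyor's formula: 2A = Σ (x_i·y_{i+1} − x_{i+1}·y_i), indices taken mod 4.
Σ = (8) + (2) + (-1) + (2) = 11
Area = |Σ|/2 = 5.5.
Net area = 293.5 − 5.5 = 288.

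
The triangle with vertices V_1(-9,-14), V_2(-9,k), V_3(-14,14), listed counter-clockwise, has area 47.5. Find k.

5

Write out the shoelace sum; only the two edges meeting at V_2 involve k:
2·Area = [((-9)·k − (-9)·(-14)) + ((-9)·14 − (-14)·k)] + 322
       = 5·k + 70 = 95
⇒ k = 5.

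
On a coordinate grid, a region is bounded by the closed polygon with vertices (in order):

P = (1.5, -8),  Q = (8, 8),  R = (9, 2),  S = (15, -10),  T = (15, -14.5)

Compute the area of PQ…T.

Apply Gauss's area formula: 2A = Σ (x_i·y_{i+1} − x_{i+1}·y_i), indices taken mod 5.
P→Q: (1.5)(8) − (8)(-8) = 76
Q→R: (8)(2) − (9)(8) = -56
R→S: (9)(-10) − (15)(2) = -120
S→T: (15)(-14.5) − (15)(-10) = -67.5
T→P: (15)(-8) − (1.5)(-14.5) = -98.25
Σ = -265.75
Area = |Σ|/2 = 132.875.

132.875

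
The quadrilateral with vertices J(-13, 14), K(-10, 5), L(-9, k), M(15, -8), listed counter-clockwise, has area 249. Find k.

The doubled signed area Σ (x_i y_{i+1} − x_{i+1} y_i) is linear in k.
With k=0 it equals 298; the coefficient of k is -25 (from the two edges through L).
So -25·k + 298 = 2·249 = 498 ⇒ k = -8.

-8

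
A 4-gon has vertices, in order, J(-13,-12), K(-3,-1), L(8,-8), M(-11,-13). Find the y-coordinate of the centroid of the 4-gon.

-414/55

Apply Gauss's area formula. First the cross-terms c_i = x_i·y_{i+1} − x_{i+1}·y_i:
  -23, 32, -192, -37  ⇒  2A = -220, A = -110.
Then Σ (y_i + y_{i+1})·c_i = 4968, so ȳ = 4968 / (6·(-110)) = -414/55.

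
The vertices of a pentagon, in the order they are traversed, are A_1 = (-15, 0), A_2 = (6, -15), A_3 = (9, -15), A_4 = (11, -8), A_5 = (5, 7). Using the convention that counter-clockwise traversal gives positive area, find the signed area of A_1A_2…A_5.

Apply the surveyor's formula: 2A = Σ (x_i·y_{i+1} − x_{i+1}·y_i), indices taken mod 5.
Σ = (225) + (45) + (93) + (117) + (105) = 585
Signed area = Σ/2 = 292.5 (positive ⇒ counter-clockwise traversal).

292.5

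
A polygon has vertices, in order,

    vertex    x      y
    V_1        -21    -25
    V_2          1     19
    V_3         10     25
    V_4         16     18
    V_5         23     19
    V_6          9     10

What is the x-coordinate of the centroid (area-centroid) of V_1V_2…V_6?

0.92

Apply Gauss's area formula. First the cross-terms c_i = x_i·y_{i+1} − x_{i+1}·y_i:
  -374, -165, -220, -110, 59, -15  ⇒  2A = -825, A = -412.5.
Then Σ (x_i + x_{i+1})·c_i = -2277, so x̄ = -2277 / (6·(-412.5)) = 0.92.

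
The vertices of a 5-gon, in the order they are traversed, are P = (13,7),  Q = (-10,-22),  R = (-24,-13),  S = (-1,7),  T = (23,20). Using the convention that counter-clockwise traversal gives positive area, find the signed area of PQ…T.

Σ = (-216) + (-398) + (-181) + (-181) + (-99) = -1075
Signed area = Σ/2 = -537.5 (negative ⇒ clockwise traversal).

-537.5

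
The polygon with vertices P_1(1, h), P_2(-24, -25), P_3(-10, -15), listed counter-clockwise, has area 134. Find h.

Write out the shoelace sum; only the two edges meeting at P_1 involve h:
2·Area = [((-10)·h − 1·(-15)) + (1·(-25) − (-24)·h)] + 110
       = 14·h + 100 = 268
⇒ h = 12.

12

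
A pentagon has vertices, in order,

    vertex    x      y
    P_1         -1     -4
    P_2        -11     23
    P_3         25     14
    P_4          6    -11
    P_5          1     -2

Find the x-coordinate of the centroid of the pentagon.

Apply the surveyor's formula. First the cross-terms c_i = x_i·y_{i+1} − x_{i+1}·y_i:
  -67, -729, -359, -1, -6  ⇒  2A = -1162, A = -581.
Then Σ (x_i + x_{i+1})·c_i = -20538, so x̄ = -20538 / (6·(-581)) = 489/83.

489/83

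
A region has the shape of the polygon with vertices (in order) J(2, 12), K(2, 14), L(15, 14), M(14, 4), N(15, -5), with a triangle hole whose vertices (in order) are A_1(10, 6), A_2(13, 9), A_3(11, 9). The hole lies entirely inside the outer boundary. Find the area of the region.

124

Outer boundary:
Apply the shoelace formula: 2A = Σ (x_i·y_{i+1} − x_{i+1}·y_i), indices taken mod 5.
Cross-terms: 4, -182, -136, -130, 190  ⇒  Σ = -254
Area = |Σ|/2 = 127.
Hole:
Σ = (12) + (18) + (-24) = 6
Area = |Σ|/2 = 3.
Net area = 127 − 3 = 124.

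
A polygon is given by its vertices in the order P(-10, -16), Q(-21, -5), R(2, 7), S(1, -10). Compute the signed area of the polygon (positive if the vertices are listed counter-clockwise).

Apply Gauss's area formula: 2A = Σ (x_i·y_{i+1} − x_{i+1}·y_i), indices taken mod 4.
P→Q: (-10)(-5) − (-21)(-16) = -286
Q→R: (-21)(7) − (2)(-5) = -137
R→S: (2)(-10) − (1)(7) = -27
S→P: (1)(-16) − (-10)(-10) = -116
Σ = -566
Signed area = Σ/2 = -283 (negative ⇒ clockwise traversal).

-283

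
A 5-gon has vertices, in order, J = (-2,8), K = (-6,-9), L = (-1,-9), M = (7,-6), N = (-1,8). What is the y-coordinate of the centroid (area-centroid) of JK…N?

Apply the surveyor's formula. First the cross-terms c_i = x_i·y_{i+1} − x_{i+1}·y_i:
  66, 45, 69, 50, 8  ⇒  2A = 238, A = 119.
Then Σ (y_i + y_{i+1})·c_i = -1683, so ȳ = -1683 / (6·119) = -33/14.

-33/14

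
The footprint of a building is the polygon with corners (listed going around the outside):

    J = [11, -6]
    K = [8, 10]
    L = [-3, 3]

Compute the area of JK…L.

J→K: (11)(10) − (8)(-6) = 158
K→L: (8)(3) − (-3)(10) = 54
L→J: (-3)(-6) − (11)(3) = -15
Σ = 197
Area = |Σ|/2 = 98.5.

98.5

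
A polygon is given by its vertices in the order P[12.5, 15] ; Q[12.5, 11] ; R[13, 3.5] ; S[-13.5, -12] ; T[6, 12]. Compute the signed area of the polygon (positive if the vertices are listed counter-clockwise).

-204

Apply the surveyor's formula: 2A = Σ (x_i·y_{i+1} − x_{i+1}·y_i), indices taken mod 5.
P→Q: (12.5)(11) − (12.5)(15) = -50
Q→R: (12.5)(3.5) − (13)(11) = -99.25
R→S: (13)(-12) − (-13.5)(3.5) = -108.75
S→T: (-13.5)(12) − (6)(-12) = -90
T→P: (6)(15) − (12.5)(12) = -60
Σ = -408
Signed area = Σ/2 = -204 (negative ⇒ clockwise traversal).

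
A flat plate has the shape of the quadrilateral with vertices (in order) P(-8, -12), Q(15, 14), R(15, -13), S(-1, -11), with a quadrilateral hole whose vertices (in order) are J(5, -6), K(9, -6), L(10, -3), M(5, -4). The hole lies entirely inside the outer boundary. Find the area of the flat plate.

284.5

Outer boundary:
Apply Gauss's area formula: 2A = Σ (x_i·y_{i+1} − x_{i+1}·y_i), indices taken mod 4.
Σ = (68) + (-405) + (-178) + (-76) = -591
Area = |Σ|/2 = 295.5.
Hole:
J→K: (5)(-6) − (9)(-6) = 24
K→L: (9)(-3) − (10)(-6) = 33
L→M: (10)(-4) − (5)(-3) = -25
M→J: (5)(-6) − (5)(-4) = -10
Σ = 22
Area = |Σ|/2 = 11.
Net area = 295.5 − 11 = 284.5.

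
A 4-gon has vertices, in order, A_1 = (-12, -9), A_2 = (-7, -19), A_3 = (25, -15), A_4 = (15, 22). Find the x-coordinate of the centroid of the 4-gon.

2276/291

Apply the shoelace formula. First the cross-terms c_i = x_i·y_{i+1} − x_{i+1}·y_i:
  165, 580, 775, 129  ⇒  2A = 1649, A = 824.5.
Then Σ (x_i + x_{i+1})·c_i = 38692, so x̄ = 38692 / (6·824.5) = 2276/291.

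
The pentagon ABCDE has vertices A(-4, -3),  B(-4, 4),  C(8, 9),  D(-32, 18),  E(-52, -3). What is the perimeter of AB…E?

138

|AB| = √((0)² + (7)²) = √49 = 7
|BC| = √((12)² + (5)²) = √169 = 13
|CD| = √((-40)² + (9)²) = √1681 = 41
|DE| = √((-20)² + (-21)²) = √841 = 29
|EA| = √((48)² + (0)²) = √2304 = 48
Perimeter = 7 + 13 + 41 + 29 + 48 = 138.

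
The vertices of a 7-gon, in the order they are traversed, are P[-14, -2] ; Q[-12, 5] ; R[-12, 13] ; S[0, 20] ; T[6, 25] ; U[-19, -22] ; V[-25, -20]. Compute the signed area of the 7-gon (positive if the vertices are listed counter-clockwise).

-303.5

Apply the shoelace (surveyor's) formula: 2A = Σ (x_i·y_{i+1} − x_{i+1}·y_i), indices taken mod 7.
Σ = (-94) + (-96) + (-240) + (-120) + (343) + (-170) + (-230) = -607
Signed area = Σ/2 = -303.5 (negative ⇒ clockwise traversal).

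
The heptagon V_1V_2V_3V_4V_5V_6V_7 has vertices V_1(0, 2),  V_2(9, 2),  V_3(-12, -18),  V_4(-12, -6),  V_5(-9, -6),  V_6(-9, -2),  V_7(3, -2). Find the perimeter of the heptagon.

74

|V_1V_2| = √((9)² + (0)²) = √81 = 9
|V_2V_3| = √((-21)² + (-20)²) = √841 = 29
|V_3V_4| = √((0)² + (12)²) = √144 = 12
|V_4V_5| = √((3)² + (0)²) = √9 = 3
|V_5V_6| = √((0)² + (4)²) = √16 = 4
|V_6V_7| = √((12)² + (0)²) = √144 = 12
|V_7V_1| = √((-3)² + (4)²) = √25 = 5
Perimeter = 9 + 29 + 12 + 3 + 4 + 12 + 5 = 74.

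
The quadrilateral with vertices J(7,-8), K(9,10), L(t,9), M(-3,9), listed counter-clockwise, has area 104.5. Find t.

2

Write out the shoelace sum; only the two edges meeting at L involve t:
2·Area = [(9·9 − t·10) + (t·9 − (-3)·9)] + 103
       = -1·t + 211 = 209
⇒ t = 2.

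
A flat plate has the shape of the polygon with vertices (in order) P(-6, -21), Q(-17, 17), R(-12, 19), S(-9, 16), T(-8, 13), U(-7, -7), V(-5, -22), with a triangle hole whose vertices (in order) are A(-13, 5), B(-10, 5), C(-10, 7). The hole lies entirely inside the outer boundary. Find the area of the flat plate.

171.5

Outer boundary:
Apply the surveyor's formula: 2A = Σ (x_i·y_{i+1} − x_{i+1}·y_i), indices taken mod 7.
Σ = (-459) + (-119) + (-21) + (11) + (147) + (119) + (-27) = -349
Area = |Σ|/2 = 174.5.
Hole:
Apply Gauss's area formula: 2A = Σ (x_i·y_{i+1} − x_{i+1}·y_i), indices taken mod 3.
Cross-terms: -15, -20, 41  ⇒  Σ = 6
Area = |Σ|/2 = 3.
Net area = 174.5 − 3 = 171.5.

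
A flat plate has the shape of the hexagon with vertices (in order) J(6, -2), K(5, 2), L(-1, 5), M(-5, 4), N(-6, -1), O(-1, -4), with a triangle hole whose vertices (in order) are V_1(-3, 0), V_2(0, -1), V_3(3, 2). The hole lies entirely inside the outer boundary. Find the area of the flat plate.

Outer boundary:
Apply the shoelace formula: 2A = Σ (x_i·y_{i+1} − x_{i+1}·y_i), indices taken mod 6.
J→K: (6)(2) − (5)(-2) = 22
K→L: (5)(5) − (-1)(2) = 27
L→M: (-1)(4) − (-5)(5) = 21
M→N: (-5)(-1) − (-6)(4) = 29
N→O: (-6)(-4) − (-1)(-1) = 23
O→J: (-1)(-2) − (6)(-4) = 26
Σ = 148
Area = |Σ|/2 = 74.
Hole:
Apply the surveyor's formula: 2A = Σ (x_i·y_{i+1} − x_{i+1}·y_i), indices taken mod 3.
Cross-terms: 3, 3, 6  ⇒  Σ = 12
Area = |Σ|/2 = 6.
Net area = 74 − 6 = 68.

68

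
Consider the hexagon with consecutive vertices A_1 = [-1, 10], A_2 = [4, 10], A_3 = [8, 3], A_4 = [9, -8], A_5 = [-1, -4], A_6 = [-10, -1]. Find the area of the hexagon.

Apply Gauss's area formula: 2A = Σ (x_i·y_{i+1} − x_{i+1}·y_i), indices taken mod 6.
Σ = (-50) + (-68) + (-91) + (-44) + (-39) + (-101) = -393
Area = |Σ|/2 = 196.5.

196.5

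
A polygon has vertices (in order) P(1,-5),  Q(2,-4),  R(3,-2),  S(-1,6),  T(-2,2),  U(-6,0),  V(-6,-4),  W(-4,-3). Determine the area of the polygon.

Σ = (6) + (8) + (16) + (10) + (12) + (24) + (2) + (23) = 101
Area = |Σ|/2 = 50.5.

50.5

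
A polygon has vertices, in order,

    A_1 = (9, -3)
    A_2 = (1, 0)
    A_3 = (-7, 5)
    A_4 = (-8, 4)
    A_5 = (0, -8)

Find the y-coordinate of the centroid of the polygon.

Apply the shoelace formula. First the cross-terms c_i = x_i·y_{i+1} − x_{i+1}·y_i:
  3, 5, 12, 64, 72  ⇒  2A = 156, A = 78.
Then Σ (y_i + y_{i+1})·c_i = -924, so ȳ = -924 / (6·78) = -77/39.

-77/39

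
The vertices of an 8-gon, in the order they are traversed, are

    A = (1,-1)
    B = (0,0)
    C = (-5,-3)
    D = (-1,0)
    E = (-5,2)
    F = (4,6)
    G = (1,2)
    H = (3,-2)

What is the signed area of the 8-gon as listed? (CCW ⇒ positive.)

Apply Gauss's area formula: 2A = Σ (x_i·y_{i+1} − x_{i+1}·y_i), indices taken mod 8.
Σ = (0) + (0) + (-3) + (-2) + (-38) + (2) + (-8) + (-1) = -50
Signed area = Σ/2 = -25 (negative ⇒ clockwise traversal).

-25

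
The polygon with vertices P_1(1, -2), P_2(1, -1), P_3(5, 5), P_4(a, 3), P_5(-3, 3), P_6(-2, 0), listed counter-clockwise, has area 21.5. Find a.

The doubled signed area Σ (x_i y_{i+1} − x_{i+1} y_i) is linear in a.
With a=0 it equals 45; the coefficient of a is -2 (from the two edges through P_4).
So -2·a + 45 = 2·21.5 = 43 ⇒ a = 1.

1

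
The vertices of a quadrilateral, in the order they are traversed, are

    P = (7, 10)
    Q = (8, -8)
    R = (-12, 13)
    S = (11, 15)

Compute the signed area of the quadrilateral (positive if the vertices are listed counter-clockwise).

-223

Cross-terms: -136, 8, -323, 5  ⇒  Σ = -446
Signed area = Σ/2 = -223 (negative ⇒ clockwise traversal).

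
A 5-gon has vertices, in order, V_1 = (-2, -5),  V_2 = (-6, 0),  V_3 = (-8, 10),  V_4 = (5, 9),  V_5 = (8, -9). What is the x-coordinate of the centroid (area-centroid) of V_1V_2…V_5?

47/129

Apply the shoelace (surveyor's) formula. First the cross-terms c_i = x_i·y_{i+1} − x_{i+1}·y_i:
  -30, -60, -122, -117, -58  ⇒  2A = -387, A = -193.5.
Then Σ (x_i + x_{i+1})·c_i = -423, so x̄ = -423 / (6·(-193.5)) = 47/129.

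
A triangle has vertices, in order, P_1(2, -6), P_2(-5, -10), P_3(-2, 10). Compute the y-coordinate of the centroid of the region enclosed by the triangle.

-2

Apply the shoelace (surveyor's) formula. First the cross-terms c_i = x_i·y_{i+1} − x_{i+1}·y_i:
  -50, -70, -8  ⇒  2A = -128, A = -64.
Then Σ (y_i + y_{i+1})·c_i = 768, so ȳ = 768 / (6·(-64)) = -2.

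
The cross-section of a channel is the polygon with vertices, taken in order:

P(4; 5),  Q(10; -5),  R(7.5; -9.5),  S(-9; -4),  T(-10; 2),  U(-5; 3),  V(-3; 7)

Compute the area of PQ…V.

Cross-terms: -70, -57.5, -115.5, -58, -20, -26, -43  ⇒  Σ = -390
Area = |Σ|/2 = 195.

195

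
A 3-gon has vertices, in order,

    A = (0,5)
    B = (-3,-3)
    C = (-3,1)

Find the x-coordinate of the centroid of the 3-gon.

Apply the shoelace (surveyor's) formula. First the cross-terms c_i = x_i·y_{i+1} − x_{i+1}·y_i:
  15, -12, -15  ⇒  2A = -12, A = -6.
Then Σ (x_i + x_{i+1})·c_i = 72, so x̄ = 72 / (6·(-6)) = -2.

-2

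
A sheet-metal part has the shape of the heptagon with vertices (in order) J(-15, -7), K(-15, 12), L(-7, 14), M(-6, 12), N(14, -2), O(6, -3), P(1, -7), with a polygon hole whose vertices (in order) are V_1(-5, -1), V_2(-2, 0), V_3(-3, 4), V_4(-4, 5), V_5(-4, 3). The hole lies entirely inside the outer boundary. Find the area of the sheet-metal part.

365

Outer boundary:
Apply the shoelace (surveyor's) formula: 2A = Σ (x_i·y_{i+1} − x_{i+1}·y_i), indices taken mod 7.
Σ = (-285) + (-126) + (0) + (-156) + (-30) + (-39) + (-112) = -748
Area = |Σ|/2 = 374.
Hole:
Apply the surveyor's formula: 2A = Σ (x_i·y_{i+1} − x_{i+1}·y_i), indices taken mod 5.
Cross-terms: -2, -8, 1, 8, 19  ⇒  Σ = 18
Area = |Σ|/2 = 9.
Net area = 374 − 9 = 365.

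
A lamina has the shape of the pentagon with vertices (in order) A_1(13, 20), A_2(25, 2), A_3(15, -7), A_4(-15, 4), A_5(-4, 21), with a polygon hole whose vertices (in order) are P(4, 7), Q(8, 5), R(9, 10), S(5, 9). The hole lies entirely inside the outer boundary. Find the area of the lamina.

Outer boundary:
Apply Gauss's area formula: 2A = Σ (x_i·y_{i+1} − x_{i+1}·y_i), indices taken mod 5.
Σ = (-474) + (-205) + (-45) + (-299) + (-353) = -1376
Area = |Σ|/2 = 688.
Hole:
Cross-terms: -36, 35, 31, -1  ⇒  Σ = 29
Area = |Σ|/2 = 14.5.
Net area = 688 − 14.5 = 673.5.

673.5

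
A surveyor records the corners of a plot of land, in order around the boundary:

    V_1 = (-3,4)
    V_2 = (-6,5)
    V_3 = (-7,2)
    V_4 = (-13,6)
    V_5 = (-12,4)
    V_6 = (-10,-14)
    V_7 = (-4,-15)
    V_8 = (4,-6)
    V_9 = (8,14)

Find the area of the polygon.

Apply Gauss's area formula: 2A = Σ (x_i·y_{i+1} − x_{i+1}·y_i), indices taken mod 9.
V_1→V_2: (-3)(5) − (-6)(4) = 9
V_2→V_3: (-6)(2) − (-7)(5) = 23
V_3→V_4: (-7)(6) − (-13)(2) = -16
V_4→V_5: (-13)(4) − (-12)(6) = 20
V_5→V_6: (-12)(-14) − (-10)(4) = 208
V_6→V_7: (-10)(-15) − (-4)(-14) = 94
V_7→V_8: (-4)(-6) − (4)(-15) = 84
V_8→V_9: (4)(14) − (8)(-6) = 104
V_9→V_1: (8)(4) − (-3)(14) = 74
Σ = 600
Area = |Σ|/2 = 300.

300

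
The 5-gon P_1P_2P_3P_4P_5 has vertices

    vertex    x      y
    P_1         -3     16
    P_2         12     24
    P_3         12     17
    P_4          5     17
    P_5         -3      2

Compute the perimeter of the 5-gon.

|P_1P_2| = √((15)² + (8)²) = √289 = 17
|P_2P_3| = √((0)² + (-7)²) = √49 = 7
|P_3P_4| = √((-7)² + (0)²) = √49 = 7
|P_4P_5| = √((-8)² + (-15)²) = √289 = 17
|P_5P_1| = √((0)² + (14)²) = √196 = 14
Perimeter = 17 + 7 + 7 + 17 + 14 = 62.

62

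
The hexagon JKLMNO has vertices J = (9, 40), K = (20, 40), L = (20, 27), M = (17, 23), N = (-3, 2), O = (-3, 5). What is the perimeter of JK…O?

|JK| = √((11)² + (0)²) = √121 = 11
|KL| = √((0)² + (-13)²) = √169 = 13
|LM| = √((-3)² + (-4)²) = √25 = 5
|MN| = √((-20)² + (-21)²) = √841 = 29
|NO| = √((0)² + (3)²) = √9 = 3
|OJ| = √((12)² + (35)²) = √1369 = 37
Perimeter = 11 + 13 + 5 + 29 + 3 + 37 = 98.

98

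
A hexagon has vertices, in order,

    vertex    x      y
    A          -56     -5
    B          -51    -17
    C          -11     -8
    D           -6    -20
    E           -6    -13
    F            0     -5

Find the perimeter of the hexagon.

140

|AB| = √((5)² + (-12)²) = √169 = 13
|BC| = √((40)² + (9)²) = √1681 = 41
|CD| = √((5)² + (-12)²) = √169 = 13
|DE| = √((0)² + (7)²) = √49 = 7
|EF| = √((6)² + (8)²) = √100 = 10
|FA| = √((-56)² + (0)²) = √3136 = 56
Perimeter = 13 + 41 + 13 + 7 + 10 + 56 = 140.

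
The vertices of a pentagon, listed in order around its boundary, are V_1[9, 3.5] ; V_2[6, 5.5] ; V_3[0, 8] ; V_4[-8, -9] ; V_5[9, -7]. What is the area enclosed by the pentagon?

Cross-terms: 28.5, 48, 64, 137, 94.5  ⇒  Σ = 372
Area = |Σ|/2 = 186.

186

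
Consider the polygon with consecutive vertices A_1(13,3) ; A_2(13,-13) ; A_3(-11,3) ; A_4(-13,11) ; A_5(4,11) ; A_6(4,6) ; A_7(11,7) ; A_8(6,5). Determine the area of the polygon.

Apply the shoelace formula: 2A = Σ (x_i·y_{i+1} − x_{i+1}·y_i), indices taken mod 8.
Σ = (-208) + (-104) + (-82) + (-187) + (-20) + (-38) + (13) + (-47) = -673
Area = |Σ|/2 = 336.5.

336.5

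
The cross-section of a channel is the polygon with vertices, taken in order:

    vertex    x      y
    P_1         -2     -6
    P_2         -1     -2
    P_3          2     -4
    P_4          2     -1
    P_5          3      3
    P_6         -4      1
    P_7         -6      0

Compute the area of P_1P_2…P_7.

39

Apply Gauss's area formula: 2A = Σ (x_i·y_{i+1} − x_{i+1}·y_i), indices taken mod 7.
Σ = (-2) + (8) + (6) + (9) + (15) + (6) + (36) = 78
Area = |Σ|/2 = 39.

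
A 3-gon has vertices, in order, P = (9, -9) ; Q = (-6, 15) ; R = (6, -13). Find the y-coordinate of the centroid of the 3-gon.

Apply the shoelace (surveyor's) formula. First the cross-terms c_i = x_i·y_{i+1} − x_{i+1}·y_i:
  81, -12, 63  ⇒  2A = 132, A = 66.
Then Σ (y_i + y_{i+1})·c_i = -924, so ȳ = -924 / (6·66) = -7/3.

-7/3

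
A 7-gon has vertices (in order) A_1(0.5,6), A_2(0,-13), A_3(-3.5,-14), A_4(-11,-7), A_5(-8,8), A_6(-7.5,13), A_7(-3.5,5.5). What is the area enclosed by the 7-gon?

Apply Gauss's area formula: 2A = Σ (x_i·y_{i+1} − x_{i+1}·y_i), indices taken mod 7.
A_1→A_2: (0.5)(-13) − (0)(6) = -6.5
A_2→A_3: (0)(-14) − (-3.5)(-13) = -45.5
A_3→A_4: (-3.5)(-7) − (-11)(-14) = -129.5
A_4→A_5: (-11)(8) − (-8)(-7) = -144
A_5→A_6: (-8)(13) − (-7.5)(8) = -44
A_6→A_7: (-7.5)(5.5) − (-3.5)(13) = 4.25
A_7→A_1: (-3.5)(6) − (0.5)(5.5) = -23.75
Σ = -389
Area = |Σ|/2 = 194.5.

194.5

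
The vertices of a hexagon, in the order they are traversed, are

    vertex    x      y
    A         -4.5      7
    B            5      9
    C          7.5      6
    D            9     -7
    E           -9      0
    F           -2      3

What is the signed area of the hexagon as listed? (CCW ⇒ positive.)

-155

Apply the shoelace formula: 2A = Σ (x_i·y_{i+1} − x_{i+1}·y_i), indices taken mod 6.
Cross-terms: -75.5, -37.5, -106.5, -63, -27, -0.5  ⇒  Σ = -310
Signed area = Σ/2 = -155 (negative ⇒ clockwise traversal).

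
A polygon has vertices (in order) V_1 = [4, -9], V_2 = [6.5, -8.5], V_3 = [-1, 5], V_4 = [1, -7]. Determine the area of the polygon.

V_1→V_2: (4)(-8.5) − (6.5)(-9) = 24.5
V_2→V_3: (6.5)(5) − (-1)(-8.5) = 24
V_3→V_4: (-1)(-7) − (1)(5) = 2
V_4→V_1: (1)(-9) − (4)(-7) = 19
Σ = 69.5
Area = |Σ|/2 = 34.75.

34.75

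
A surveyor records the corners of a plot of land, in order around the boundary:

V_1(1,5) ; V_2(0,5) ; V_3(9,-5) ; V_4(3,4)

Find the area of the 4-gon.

11

Apply the shoelace formula: 2A = Σ (x_i·y_{i+1} − x_{i+1}·y_i), indices taken mod 4.
V_1→V_2: (1)(5) − (0)(5) = 5
V_2→V_3: (0)(-5) − (9)(5) = -45
V_3→V_4: (9)(4) − (3)(-5) = 51
V_4→V_1: (3)(5) − (1)(4) = 11
Σ = 22
Area = |Σ|/2 = 11.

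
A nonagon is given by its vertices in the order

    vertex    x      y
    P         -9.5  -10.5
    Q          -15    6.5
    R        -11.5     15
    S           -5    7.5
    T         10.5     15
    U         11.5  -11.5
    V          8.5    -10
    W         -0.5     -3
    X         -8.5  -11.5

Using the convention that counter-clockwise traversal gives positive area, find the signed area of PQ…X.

-457.625

P→Q: (-9.5)(6.5) − (-15)(-10.5) = -219.25
Q→R: (-15)(15) − (-11.5)(6.5) = -150.25
R→S: (-11.5)(7.5) − (-5)(15) = -11.25
S→T: (-5)(15) − (10.5)(7.5) = -153.75
T→U: (10.5)(-11.5) − (11.5)(15) = -293.25
U→V: (11.5)(-10) − (8.5)(-11.5) = -17.25
V→W: (8.5)(-3) − (-0.5)(-10) = -30.5
W→X: (-0.5)(-11.5) − (-8.5)(-3) = -19.75
X→P: (-8.5)(-10.5) − (-9.5)(-11.5) = -20
Σ = -915.25
Signed area = Σ/2 = -457.625 (negative ⇒ clockwise traversal).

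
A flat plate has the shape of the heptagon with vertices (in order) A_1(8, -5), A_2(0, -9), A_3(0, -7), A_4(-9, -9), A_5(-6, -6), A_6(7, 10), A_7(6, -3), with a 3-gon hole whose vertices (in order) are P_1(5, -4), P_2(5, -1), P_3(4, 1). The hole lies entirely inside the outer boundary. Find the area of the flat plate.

118.5

Outer boundary:
Apply the shoelace formula: 2A = Σ (x_i·y_{i+1} − x_{i+1}·y_i), indices taken mod 7.
A_1→A_2: (8)(-9) − (0)(-5) = -72
A_2→A_3: (0)(-7) − (0)(-9) = 0
A_3→A_4: (0)(-9) − (-9)(-7) = -63
A_4→A_5: (-9)(-6) − (-6)(-9) = 0
A_5→A_6: (-6)(10) − (7)(-6) = -18
A_6→A_7: (7)(-3) − (6)(10) = -81
A_7→A_1: (6)(-5) − (8)(-3) = -6
Σ = -240
Area = |Σ|/2 = 120.
Hole:
Σ = (15) + (9) + (-21) = 3
Area = |Σ|/2 = 1.5.
Net area = 120 − 1.5 = 118.5.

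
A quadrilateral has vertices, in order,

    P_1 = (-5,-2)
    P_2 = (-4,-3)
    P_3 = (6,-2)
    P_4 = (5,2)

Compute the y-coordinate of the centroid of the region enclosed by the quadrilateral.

Apply the surveyor's formula. First the cross-terms c_i = x_i·y_{i+1} − x_{i+1}·y_i:
  7, 26, 22, 0  ⇒  2A = 55, A = 27.5.
Then Σ (y_i + y_{i+1})·c_i = -165, so ȳ = -165 / (6·27.5) = -1.

-1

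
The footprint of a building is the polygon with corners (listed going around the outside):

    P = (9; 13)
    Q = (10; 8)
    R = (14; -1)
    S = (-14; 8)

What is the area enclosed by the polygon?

Apply Gauss's area formula: 2A = Σ (x_i·y_{i+1} − x_{i+1}·y_i), indices taken mod 4.
P→Q: (9)(8) − (10)(13) = -58
Q→R: (10)(-1) − (14)(8) = -122
R→S: (14)(8) − (-14)(-1) = 98
S→P: (-14)(13) − (9)(8) = -254
Σ = -336
Area = |Σ|/2 = 168.

168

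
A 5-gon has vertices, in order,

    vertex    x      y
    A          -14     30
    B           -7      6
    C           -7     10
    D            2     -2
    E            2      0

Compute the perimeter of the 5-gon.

80

|AB| = √((7)² + (-24)²) = √625 = 25
|BC| = √((0)² + (4)²) = √16 = 4
|CD| = √((9)² + (-12)²) = √225 = 15
|DE| = √((0)² + (2)²) = √4 = 2
|EA| = √((-16)² + (30)²) = √1156 = 34
Perimeter = 25 + 4 + 15 + 2 + 34 = 80.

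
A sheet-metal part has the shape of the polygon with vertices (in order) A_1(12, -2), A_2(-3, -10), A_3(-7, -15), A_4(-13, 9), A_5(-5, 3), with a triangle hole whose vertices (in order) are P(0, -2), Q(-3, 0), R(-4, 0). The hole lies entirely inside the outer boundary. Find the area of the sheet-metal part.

Outer boundary:
Σ = (-126) + (-25) + (-258) + (6) + (-26) = -429
Area = |Σ|/2 = 214.5.
Hole:
Apply the shoelace formula: 2A = Σ (x_i·y_{i+1} − x_{i+1}·y_i), indices taken mod 3.
Σ = (-6) + (0) + (8) = 2
Area = |Σ|/2 = 1.
Net area = 214.5 − 1 = 213.5.

213.5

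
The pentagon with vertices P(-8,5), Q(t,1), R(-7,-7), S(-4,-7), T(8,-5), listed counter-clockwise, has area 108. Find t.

-10

Write out the shoelace sum; only the two edges meeting at Q involve t:
2·Area = [((-8)·1 − t·5) + (t·(-7) − (-7)·1)] + 97
       = -12·t + 96 = 216
⇒ t = -10.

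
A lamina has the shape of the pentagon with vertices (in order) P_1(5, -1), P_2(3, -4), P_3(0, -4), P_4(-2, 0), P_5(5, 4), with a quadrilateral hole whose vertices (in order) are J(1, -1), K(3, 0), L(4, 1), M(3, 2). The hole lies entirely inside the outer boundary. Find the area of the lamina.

32

Outer boundary:
Σ = (-17) + (-12) + (-8) + (-8) + (-25) = -70
Area = |Σ|/2 = 35.
Hole:
Cross-terms: 3, 3, 5, -5  ⇒  Σ = 6
Area = |Σ|/2 = 3.
Net area = 35 − 3 = 32.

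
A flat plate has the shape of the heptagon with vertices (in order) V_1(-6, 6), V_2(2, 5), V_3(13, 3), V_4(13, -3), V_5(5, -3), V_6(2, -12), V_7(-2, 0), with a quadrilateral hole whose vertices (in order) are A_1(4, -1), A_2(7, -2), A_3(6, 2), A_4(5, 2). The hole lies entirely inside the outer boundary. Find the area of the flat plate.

Outer boundary:
Apply the shoelace (surveyor's) formula: 2A = Σ (x_i·y_{i+1} − x_{i+1}·y_i), indices taken mod 7.
V_1→V_2: (-6)(5) − (2)(6) = -42
V_2→V_3: (2)(3) − (13)(5) = -59
V_3→V_4: (13)(-3) − (13)(3) = -78
V_4→V_5: (13)(-3) − (5)(-3) = -24
V_5→V_6: (5)(-12) − (2)(-3) = -54
V_6→V_7: (2)(0) − (-2)(-12) = -24
V_7→V_1: (-2)(6) − (-6)(0) = -12
Σ = -293
Area = |Σ|/2 = 146.5.
Hole:
Apply the shoelace (surveyor's) formula: 2A = Σ (x_i·y_{i+1} − x_{i+1}·y_i), indices taken mod 4.
Σ = (-1) + (26) + (2) + (-13) = 14
Area = |Σ|/2 = 7.
Net area = 146.5 − 7 = 139.5.

139.5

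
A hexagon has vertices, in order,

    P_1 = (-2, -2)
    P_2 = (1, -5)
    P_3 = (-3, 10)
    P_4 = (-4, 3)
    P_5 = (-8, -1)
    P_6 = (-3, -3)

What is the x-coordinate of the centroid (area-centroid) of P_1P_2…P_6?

Apply the shoelace (surveyor's) formula. First the cross-terms c_i = x_i·y_{i+1} − x_{i+1}·y_i:
  12, -5, 31, 28, 21, 0  ⇒  2A = 87, A = 43.5.
Then Σ (x_i + x_{i+1})·c_i = -786, so x̄ = -786 / (6·43.5) = -262/87.

-262/87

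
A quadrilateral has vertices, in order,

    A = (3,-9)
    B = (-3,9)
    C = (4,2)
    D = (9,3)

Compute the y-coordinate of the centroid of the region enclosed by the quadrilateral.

Apply the shoelace (surveyor's) formula. First the cross-terms c_i = x_i·y_{i+1} − x_{i+1}·y_i:
  0, -42, -6, -90  ⇒  2A = -138, A = -69.
Then Σ (y_i + y_{i+1})·c_i = 48, so ȳ = 48 / (6·(-69)) = -8/69.

-8/69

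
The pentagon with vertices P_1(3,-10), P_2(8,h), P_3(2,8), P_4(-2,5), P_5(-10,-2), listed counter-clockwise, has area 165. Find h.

The doubled signed area Σ (x_i y_{i+1} − x_{i+1} y_i) is linear in h.
With h=0 it equals 330; the coefficient of h is 1 (from the two edges through P_2).
So 1·h + 330 = 2·165 = 330 ⇒ h = 0.

0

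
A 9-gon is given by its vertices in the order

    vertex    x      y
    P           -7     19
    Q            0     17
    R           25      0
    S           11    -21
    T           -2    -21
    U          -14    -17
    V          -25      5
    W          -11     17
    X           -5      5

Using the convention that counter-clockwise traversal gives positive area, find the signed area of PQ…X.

-1248.5

Apply the shoelace formula: 2A = Σ (x_i·y_{i+1} − x_{i+1}·y_i), indices taken mod 9.
P→Q: (-7)(17) − (0)(19) = -119
Q→R: (0)(0) − (25)(17) = -425
R→S: (25)(-21) − (11)(0) = -525
S→T: (11)(-21) − (-2)(-21) = -273
T→U: (-2)(-17) − (-14)(-21) = -260
U→V: (-14)(5) − (-25)(-17) = -495
V→W: (-25)(17) − (-11)(5) = -370
W→X: (-11)(5) − (-5)(17) = 30
X→P: (-5)(19) − (-7)(5) = -60
Σ = -2497
Signed area = Σ/2 = -1248.5 (negative ⇒ clockwise traversal).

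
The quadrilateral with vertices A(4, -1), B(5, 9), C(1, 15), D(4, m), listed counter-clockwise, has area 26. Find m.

-3

The doubled signed area Σ (x_i y_{i+1} − x_{i+1} y_i) is linear in m.
With m=0 it equals 43; the coefficient of m is -3 (from the two edges through D).
So -3·m + 43 = 2·26 = 52 ⇒ m = -3.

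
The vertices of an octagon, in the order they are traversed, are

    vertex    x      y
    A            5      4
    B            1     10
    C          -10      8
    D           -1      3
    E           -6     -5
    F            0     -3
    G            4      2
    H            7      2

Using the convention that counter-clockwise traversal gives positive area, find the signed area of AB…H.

98.5

Apply the shoelace (surveyor's) formula: 2A = Σ (x_i·y_{i+1} − x_{i+1}·y_i), indices taken mod 8.
Σ = (46) + (108) + (-22) + (23) + (18) + (12) + (-6) + (18) = 197
Signed area = Σ/2 = 98.5 (positive ⇒ counter-clockwise traversal).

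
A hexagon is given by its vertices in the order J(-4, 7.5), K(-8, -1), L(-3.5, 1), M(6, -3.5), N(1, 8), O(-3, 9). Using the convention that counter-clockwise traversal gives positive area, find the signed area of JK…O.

J→K: (-4)(-1) − (-8)(7.5) = 64
K→L: (-8)(1) − (-3.5)(-1) = -11.5
L→M: (-3.5)(-3.5) − (6)(1) = 6.25
M→N: (6)(8) − (1)(-3.5) = 51.5
N→O: (1)(9) − (-3)(8) = 33
O→J: (-3)(7.5) − (-4)(9) = 13.5
Σ = 156.75
Signed area = Σ/2 = 78.375 (positive ⇒ counter-clockwise traversal).

78.375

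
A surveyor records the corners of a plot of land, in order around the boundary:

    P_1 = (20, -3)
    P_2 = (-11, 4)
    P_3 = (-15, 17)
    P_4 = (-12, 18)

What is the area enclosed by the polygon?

Σ = (47) + (-127) + (-66) + (-324) = -470
Area = |Σ|/2 = 235.

235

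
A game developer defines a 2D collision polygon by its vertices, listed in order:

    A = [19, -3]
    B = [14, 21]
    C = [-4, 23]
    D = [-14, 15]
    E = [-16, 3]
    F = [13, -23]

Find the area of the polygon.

Σ = (441) + (406) + (262) + (198) + (329) + (398) = 2034
Area = |Σ|/2 = 1017.

1017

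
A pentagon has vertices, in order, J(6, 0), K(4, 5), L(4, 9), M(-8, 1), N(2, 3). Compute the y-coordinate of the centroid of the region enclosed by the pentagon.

488/117

Apply Gauss's area formula. First the cross-terms c_i = x_i·y_{i+1} − x_{i+1}·y_i:
  30, 16, 76, -26, -18  ⇒  2A = 78, A = 39.
Then Σ (y_i + y_{i+1})·c_i = 976, so ȳ = 976 / (6·39) = 488/117.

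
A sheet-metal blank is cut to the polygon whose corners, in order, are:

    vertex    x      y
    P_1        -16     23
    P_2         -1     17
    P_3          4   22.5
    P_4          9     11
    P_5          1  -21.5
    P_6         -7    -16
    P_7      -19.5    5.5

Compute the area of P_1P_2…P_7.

790

P_1→P_2: (-16)(17) − (-1)(23) = -249
P_2→P_3: (-1)(22.5) − (4)(17) = -90.5
P_3→P_4: (4)(11) − (9)(22.5) = -158.5
P_4→P_5: (9)(-21.5) − (1)(11) = -204.5
P_5→P_6: (1)(-16) − (-7)(-21.5) = -166.5
P_6→P_7: (-7)(5.5) − (-19.5)(-16) = -350.5
P_7→P_1: (-19.5)(23) − (-16)(5.5) = -360.5
Σ = -1580
Area = |Σ|/2 = 790.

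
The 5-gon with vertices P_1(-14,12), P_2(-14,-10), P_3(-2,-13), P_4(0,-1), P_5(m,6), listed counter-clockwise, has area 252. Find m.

-4

The doubled signed area Σ (x_i y_{i+1} − x_{i+1} y_i) is linear in m.
With m=0 it equals 556; the coefficient of m is 13 (from the two edges through P_5).
So 13·m + 556 = 2·252 = 504 ⇒ m = -4.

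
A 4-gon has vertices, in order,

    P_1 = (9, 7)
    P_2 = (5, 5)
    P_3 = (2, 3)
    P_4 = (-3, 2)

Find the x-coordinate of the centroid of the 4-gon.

Apply the shoelace (surveyor's) formula. First the cross-terms c_i = x_i·y_{i+1} − x_{i+1}·y_i:
  10, 5, 13, -39  ⇒  2A = -11, A = -5.5.
Then Σ (x_i + x_{i+1})·c_i = -72, so x̄ = -72 / (6·(-5.5)) = 24/11.

24/11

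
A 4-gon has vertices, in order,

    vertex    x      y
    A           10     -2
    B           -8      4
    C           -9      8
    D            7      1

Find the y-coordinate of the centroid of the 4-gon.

Apply the surveyor's formula. First the cross-terms c_i = x_i·y_{i+1} − x_{i+1}·y_i:
  24, -28, -65, -24  ⇒  2A = -93, A = -46.5.
Then Σ (y_i + y_{i+1})·c_i = -849, so ȳ = -849 / (6·(-46.5)) = 283/93.

283/93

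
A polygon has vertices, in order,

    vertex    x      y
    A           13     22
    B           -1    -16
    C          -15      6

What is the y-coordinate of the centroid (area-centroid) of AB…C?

4

Apply the shoelace formula. First the cross-terms c_i = x_i·y_{i+1} − x_{i+1}·y_i:
  -186, -246, -408  ⇒  2A = -840, A = -420.
Then Σ (y_i + y_{i+1})·c_i = -10080, so ȳ = -10080 / (6·(-420)) = 4.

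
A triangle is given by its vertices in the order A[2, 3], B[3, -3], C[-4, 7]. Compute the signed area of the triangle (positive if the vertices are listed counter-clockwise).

-16

Apply the surveyor's formula: 2A = Σ (x_i·y_{i+1} − x_{i+1}·y_i), indices taken mod 3.
Cross-terms: -15, 9, -26  ⇒  Σ = -32
Signed area = Σ/2 = -16 (negative ⇒ clockwise traversal).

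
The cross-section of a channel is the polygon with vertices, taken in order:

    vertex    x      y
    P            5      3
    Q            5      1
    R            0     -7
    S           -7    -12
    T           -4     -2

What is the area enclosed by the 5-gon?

65

Σ = (-10) + (-35) + (-49) + (-34) + (-2) = -130
Area = |Σ|/2 = 65.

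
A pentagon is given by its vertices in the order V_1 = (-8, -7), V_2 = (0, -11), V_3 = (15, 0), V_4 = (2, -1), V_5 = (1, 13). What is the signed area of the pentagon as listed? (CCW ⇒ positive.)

Apply the surveyor's formula: 2A = Σ (x_i·y_{i+1} − x_{i+1}·y_i), indices taken mod 5.
Cross-terms: 88, 165, -15, 27, 97  ⇒  Σ = 362
Signed area = Σ/2 = 181 (positive ⇒ counter-clockwise traversal).

181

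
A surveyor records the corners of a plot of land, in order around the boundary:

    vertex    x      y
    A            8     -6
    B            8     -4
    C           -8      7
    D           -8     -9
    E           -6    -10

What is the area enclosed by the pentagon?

155

A→B: (8)(-4) − (8)(-6) = 16
B→C: (8)(7) − (-8)(-4) = 24
C→D: (-8)(-9) − (-8)(7) = 128
D→E: (-8)(-10) − (-6)(-9) = 26
E→A: (-6)(-6) − (8)(-10) = 116
Σ = 310
Area = |Σ|/2 = 155.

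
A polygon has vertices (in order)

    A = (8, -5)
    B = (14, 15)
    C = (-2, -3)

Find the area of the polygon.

106

A→B: (8)(15) − (14)(-5) = 190
B→C: (14)(-3) − (-2)(15) = -12
C→A: (-2)(-5) − (8)(-3) = 34
Σ = 212
Area = |Σ|/2 = 106.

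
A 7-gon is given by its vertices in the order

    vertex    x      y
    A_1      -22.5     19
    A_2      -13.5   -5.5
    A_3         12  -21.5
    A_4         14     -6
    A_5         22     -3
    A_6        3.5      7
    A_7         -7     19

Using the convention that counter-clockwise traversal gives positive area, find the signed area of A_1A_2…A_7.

815

Apply the shoelace (surveyor's) formula: 2A = Σ (x_i·y_{i+1} − x_{i+1}·y_i), indices taken mod 7.
A_1→A_2: (-22.5)(-5.5) − (-13.5)(19) = 380.25
A_2→A_3: (-13.5)(-21.5) − (12)(-5.5) = 356.25
A_3→A_4: (12)(-6) − (14)(-21.5) = 229
A_4→A_5: (14)(-3) − (22)(-6) = 90
A_5→A_6: (22)(7) − (3.5)(-3) = 164.5
A_6→A_7: (3.5)(19) − (-7)(7) = 115.5
A_7→A_1: (-7)(19) − (-22.5)(19) = 294.5
Σ = 1630
Signed area = Σ/2 = 815 (positive ⇒ counter-clockwise traversal).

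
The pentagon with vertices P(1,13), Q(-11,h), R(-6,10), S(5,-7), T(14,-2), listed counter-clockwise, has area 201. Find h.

The doubled signed area Σ (x_i y_{i+1} − x_{i+1} y_i) is linear in h.
With h=0 it equals 297; the coefficient of h is 7 (from the two edges through Q).
So 7·h + 297 = 2·201 = 402 ⇒ h = 15.

15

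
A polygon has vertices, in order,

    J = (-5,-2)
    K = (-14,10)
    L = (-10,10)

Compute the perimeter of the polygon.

32

|JK| = √((-9)² + (12)²) = √225 = 15
|KL| = √((4)² + (0)²) = √16 = 4
|LJ| = √((5)² + (-12)²) = √169 = 13
Perimeter = 15 + 4 + 13 = 32.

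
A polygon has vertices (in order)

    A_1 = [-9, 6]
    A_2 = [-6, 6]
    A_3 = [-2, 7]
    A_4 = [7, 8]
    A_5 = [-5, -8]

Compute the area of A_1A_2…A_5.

115.5

Apply the surveyor's formula: 2A = Σ (x_i·y_{i+1} − x_{i+1}·y_i), indices taken mod 5.
Σ = (-18) + (-30) + (-65) + (-16) + (-102) = -231
Area = |Σ|/2 = 115.5.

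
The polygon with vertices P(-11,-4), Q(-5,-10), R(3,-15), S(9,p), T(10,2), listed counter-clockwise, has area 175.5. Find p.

-3

The doubled signed area Σ (x_i y_{i+1} − x_{i+1} y_i) is linear in p.
With p=0 it equals 330; the coefficient of p is -7 (from the two edges through S).
So -7·p + 330 = 2·175.5 = 351 ⇒ p = -3.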